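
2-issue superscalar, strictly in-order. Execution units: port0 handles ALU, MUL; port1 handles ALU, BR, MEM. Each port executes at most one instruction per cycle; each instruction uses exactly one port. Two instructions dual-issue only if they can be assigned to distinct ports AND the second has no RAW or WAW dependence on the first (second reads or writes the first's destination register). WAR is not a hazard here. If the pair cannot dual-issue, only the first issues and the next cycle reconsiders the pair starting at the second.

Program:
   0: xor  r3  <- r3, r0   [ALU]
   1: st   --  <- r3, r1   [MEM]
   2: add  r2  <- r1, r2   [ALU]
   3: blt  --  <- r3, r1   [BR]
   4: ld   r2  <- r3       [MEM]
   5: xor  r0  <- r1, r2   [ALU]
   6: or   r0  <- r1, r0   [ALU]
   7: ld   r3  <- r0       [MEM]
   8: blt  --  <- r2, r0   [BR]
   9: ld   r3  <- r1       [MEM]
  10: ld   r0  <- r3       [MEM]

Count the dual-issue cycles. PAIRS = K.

  cy0 -> i0 (xor) RAW r3
  cy1 -> i1,i2 (st;add) pair
  cy2 -> i3 (blt) no-port BR/MEM
  cy3 -> i4 (ld) RAW r2
  cy4 -> i5 (xor) RAW+WAW r0
  cy5 -> i6 (or) RAW r0
  cy6 -> i7 (ld) no-port MEM/BR
  cy7 -> i8 (blt) no-port BR/MEM
  cy8 -> i9 (ld) no-port MEM/MEM
  cy9 -> i10 (ld) tail

PAIRS = 1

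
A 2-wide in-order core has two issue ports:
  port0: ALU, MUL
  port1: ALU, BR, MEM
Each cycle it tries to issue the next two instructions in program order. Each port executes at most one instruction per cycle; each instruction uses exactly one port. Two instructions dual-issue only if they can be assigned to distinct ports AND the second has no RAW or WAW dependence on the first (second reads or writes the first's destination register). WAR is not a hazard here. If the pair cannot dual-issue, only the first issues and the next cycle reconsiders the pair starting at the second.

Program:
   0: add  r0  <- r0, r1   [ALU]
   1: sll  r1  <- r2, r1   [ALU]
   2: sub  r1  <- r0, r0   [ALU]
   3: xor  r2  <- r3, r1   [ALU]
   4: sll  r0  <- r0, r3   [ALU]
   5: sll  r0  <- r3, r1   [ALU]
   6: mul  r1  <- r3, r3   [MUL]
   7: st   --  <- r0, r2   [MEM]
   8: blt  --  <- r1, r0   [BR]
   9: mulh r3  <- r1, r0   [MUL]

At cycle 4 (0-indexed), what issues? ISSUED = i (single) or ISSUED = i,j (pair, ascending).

#0 head=0: add sll i0/i1 pair
#1 head=2: sub i2 RAW r1
#2 head=3: xor sll i3/i4 pair
#3 head=5: sll mul i5/i6 pair
#4 head=7: st i7 no-port MEM/BR
#5 head=8: blt mulh i8/i9 pair

ISSUED = 7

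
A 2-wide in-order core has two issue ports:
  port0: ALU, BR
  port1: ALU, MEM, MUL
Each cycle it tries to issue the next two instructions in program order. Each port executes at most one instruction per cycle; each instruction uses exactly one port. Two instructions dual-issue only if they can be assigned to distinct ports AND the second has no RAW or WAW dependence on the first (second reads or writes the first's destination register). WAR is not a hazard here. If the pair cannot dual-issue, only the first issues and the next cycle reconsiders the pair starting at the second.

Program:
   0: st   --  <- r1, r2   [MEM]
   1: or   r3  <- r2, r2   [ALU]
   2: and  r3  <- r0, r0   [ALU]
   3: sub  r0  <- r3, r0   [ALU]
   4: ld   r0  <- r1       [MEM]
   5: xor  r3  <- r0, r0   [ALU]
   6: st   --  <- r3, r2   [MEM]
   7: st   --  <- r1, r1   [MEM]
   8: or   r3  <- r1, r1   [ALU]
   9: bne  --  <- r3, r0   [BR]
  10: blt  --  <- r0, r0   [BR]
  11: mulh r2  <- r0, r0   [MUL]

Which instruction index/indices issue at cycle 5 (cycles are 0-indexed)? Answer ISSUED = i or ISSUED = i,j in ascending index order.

t=0 i0&i1:st.MEM/or.ALU ; 2-wide
t=1 i2:and.ALU ; RAW r3
t=2 i3:sub.ALU ; WAW r0
t=3 i4:ld.MEM ; RAW r0
t=4 i5:xor.ALU ; RAW r3
t=5 i6:st.MEM ; no-port MEM/MEM
t=6 i7&i8:st.MEM/or.ALU ; 2-wide
t=7 i9:bne.BR ; no-port BR/BR
t=8 i10&i11:blt.BR/mulh.MUL ; 2-wide

ISSUED = 6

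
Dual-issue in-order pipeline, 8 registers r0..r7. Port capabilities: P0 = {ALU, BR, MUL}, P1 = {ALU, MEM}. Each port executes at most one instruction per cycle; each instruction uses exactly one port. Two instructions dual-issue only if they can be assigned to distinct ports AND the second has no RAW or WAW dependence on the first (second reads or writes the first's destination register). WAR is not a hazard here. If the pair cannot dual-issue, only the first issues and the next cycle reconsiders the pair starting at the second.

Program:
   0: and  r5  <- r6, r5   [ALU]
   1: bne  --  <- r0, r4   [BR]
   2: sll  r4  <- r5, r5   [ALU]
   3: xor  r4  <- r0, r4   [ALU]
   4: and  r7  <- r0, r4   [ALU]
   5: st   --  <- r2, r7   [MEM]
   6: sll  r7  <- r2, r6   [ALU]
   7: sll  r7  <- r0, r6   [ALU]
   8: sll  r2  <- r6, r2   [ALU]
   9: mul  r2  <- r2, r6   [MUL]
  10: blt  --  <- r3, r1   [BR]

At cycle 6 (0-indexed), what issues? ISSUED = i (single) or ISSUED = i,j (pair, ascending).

0. and.ALU bne.BR @i0/i1  | 2-wide
1. sll.ALU @i2  | RAW+WAW r4
2. xor.ALU @i3  | RAW r4
3. and.ALU @i4  | RAW r7
4. st.MEM sll.ALU @i5/i6  | 2-wide
5. sll.ALU sll.ALU @i7/i8  | 2-wide
6. mul.MUL @i9  | no-port MUL/BR
7. blt.BR @i10  | tail

ISSUED = 9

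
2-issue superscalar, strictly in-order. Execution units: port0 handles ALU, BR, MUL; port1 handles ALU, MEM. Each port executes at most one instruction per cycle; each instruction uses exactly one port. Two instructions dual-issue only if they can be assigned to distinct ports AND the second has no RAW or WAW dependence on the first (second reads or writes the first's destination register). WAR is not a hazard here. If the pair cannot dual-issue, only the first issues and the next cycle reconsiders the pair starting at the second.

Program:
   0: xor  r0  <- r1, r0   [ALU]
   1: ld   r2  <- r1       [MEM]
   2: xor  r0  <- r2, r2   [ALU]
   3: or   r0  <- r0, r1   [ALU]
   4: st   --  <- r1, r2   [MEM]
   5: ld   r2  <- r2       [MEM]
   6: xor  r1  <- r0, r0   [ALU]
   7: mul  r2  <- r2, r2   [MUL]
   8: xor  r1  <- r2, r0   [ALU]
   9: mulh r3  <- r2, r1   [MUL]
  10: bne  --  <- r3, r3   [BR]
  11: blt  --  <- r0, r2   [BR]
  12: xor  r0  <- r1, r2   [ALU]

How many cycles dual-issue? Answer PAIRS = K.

PAIRS = 4

c0: i0/i1 xor.ALU;ld.MEM  2-wide
c1: i2 xor.ALU  RAW+WAW r0
c2: i3/i4 or.ALU;st.MEM  2-wide
c3: i5/i6 ld.MEM;xor.ALU  2-wide
c4: i7 mul.MUL  RAW r2
c5: i8 xor.ALU  RAW r1
c6: i9 mulh.MUL  no-port MUL/BR
c7: i10 bne.BR  no-port BR/BR
c8: i11/i12 blt.BR;xor.ALU  2-wide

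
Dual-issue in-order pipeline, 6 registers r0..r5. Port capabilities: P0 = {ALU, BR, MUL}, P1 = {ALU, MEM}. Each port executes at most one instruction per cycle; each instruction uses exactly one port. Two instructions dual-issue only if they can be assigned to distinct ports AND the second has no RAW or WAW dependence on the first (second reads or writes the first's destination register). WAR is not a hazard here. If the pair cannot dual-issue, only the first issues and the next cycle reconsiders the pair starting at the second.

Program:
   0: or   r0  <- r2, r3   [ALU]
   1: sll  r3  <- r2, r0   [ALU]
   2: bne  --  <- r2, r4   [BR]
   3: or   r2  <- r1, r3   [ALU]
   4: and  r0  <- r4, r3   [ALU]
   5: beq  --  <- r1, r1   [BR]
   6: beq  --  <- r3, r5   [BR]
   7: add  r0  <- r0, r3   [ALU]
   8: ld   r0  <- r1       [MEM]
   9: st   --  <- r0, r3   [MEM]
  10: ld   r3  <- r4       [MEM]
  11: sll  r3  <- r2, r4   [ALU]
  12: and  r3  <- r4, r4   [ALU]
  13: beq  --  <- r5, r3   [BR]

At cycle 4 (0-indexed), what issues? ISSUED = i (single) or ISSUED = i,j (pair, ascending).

ISSUED = 6,7

0. or @i0  | RAW r0
1. sll bne @i1,i2  | pair
2. or and @i3,i4  | pair
3. beq @i5  | no-port BR/BR
4. beq add @i6,i7  | pair
5. ld @i8  | no-port MEM/MEM
6. st @i9  | no-port MEM/MEM
7. ld @i10  | WAW r3
8. sll @i11  | WAW r3
9. and @i12  | RAW r3
10. beq @i13  | tail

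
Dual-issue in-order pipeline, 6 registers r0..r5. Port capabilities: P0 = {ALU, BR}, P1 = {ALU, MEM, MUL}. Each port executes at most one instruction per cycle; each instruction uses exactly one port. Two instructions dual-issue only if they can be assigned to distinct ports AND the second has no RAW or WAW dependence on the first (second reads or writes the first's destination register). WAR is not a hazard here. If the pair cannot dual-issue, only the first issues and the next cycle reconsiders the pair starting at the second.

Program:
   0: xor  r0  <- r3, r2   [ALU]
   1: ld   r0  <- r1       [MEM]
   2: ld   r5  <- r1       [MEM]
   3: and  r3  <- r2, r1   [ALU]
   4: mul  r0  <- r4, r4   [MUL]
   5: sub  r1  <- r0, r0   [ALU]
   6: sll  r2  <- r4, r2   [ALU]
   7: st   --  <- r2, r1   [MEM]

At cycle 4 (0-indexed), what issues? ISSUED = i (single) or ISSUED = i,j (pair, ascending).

c0: i0 xor  WAW r0
c1: i1 ld  no-port MEM/MEM
c2: i2,i3 ld/and  pair
c3: i4 mul  RAW r0
c4: i5,i6 sub/sll  pair
c5: i7 st  tail

ISSUED = 5,6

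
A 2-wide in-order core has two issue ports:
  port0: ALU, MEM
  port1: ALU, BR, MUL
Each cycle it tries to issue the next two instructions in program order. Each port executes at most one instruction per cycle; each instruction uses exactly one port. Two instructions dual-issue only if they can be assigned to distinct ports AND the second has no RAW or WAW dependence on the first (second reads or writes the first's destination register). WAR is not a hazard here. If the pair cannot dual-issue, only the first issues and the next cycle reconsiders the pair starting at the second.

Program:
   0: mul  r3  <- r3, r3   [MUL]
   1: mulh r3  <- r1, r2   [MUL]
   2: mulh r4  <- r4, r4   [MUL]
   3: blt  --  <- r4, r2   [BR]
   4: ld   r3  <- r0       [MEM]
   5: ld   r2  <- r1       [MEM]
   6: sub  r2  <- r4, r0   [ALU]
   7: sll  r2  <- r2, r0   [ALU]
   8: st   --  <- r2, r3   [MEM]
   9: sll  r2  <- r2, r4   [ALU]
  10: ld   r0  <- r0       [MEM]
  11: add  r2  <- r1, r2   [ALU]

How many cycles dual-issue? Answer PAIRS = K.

  cy0 -> i0 (mul.MUL) no-port MUL/MUL
  cy1 -> i1 (mulh.MUL) no-port MUL/MUL
  cy2 -> i2 (mulh.MUL) no-port MUL/BR
  cy3 -> i3,i4 (blt.BR ld.MEM) dual
  cy4 -> i5 (ld.MEM) WAW r2
  cy5 -> i6 (sub.ALU) RAW+WAW r2
  cy6 -> i7 (sll.ALU) RAW r2
  cy7 -> i8,i9 (st.MEM sll.ALU) dual
  cy8 -> i10,i11 (ld.MEM add.ALU) dual

PAIRS = 3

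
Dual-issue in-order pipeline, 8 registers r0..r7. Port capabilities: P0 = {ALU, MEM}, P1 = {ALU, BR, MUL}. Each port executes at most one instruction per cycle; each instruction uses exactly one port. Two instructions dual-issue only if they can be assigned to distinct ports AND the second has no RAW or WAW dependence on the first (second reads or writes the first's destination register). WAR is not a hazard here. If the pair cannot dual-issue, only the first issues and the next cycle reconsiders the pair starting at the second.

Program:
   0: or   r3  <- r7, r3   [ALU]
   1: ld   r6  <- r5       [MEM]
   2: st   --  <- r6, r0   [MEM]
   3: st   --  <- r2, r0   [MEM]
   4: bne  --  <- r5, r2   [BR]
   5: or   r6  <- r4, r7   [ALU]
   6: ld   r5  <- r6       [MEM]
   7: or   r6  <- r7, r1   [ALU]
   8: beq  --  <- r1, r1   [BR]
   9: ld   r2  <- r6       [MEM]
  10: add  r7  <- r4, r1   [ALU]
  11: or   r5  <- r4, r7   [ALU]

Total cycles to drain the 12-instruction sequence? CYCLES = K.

CYCLES = 8

#0 head=0: or ld i0+i1 dual
#1 head=2: st i2 no-port MEM/MEM
#2 head=3: st bne i3+i4 dual
#3 head=5: or i5 RAW r6
#4 head=6: ld or i6+i7 dual
#5 head=8: beq ld i8+i9 dual
#6 head=10: add i10 RAW r7
#7 head=11: or i11 tail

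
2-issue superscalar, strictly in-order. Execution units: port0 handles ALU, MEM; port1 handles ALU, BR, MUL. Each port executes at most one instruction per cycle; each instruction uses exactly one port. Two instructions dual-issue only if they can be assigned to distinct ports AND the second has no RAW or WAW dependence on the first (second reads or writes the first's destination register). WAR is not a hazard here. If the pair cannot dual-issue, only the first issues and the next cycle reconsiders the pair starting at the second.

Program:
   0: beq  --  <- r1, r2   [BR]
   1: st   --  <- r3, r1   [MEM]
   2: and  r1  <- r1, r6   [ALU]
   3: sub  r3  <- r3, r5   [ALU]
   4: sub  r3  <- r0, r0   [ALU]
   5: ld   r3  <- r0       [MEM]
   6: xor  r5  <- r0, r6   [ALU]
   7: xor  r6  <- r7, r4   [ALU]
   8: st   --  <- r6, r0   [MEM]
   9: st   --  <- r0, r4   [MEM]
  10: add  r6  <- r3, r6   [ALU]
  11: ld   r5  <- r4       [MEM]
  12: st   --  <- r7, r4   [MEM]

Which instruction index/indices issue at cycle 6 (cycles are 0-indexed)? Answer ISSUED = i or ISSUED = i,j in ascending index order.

#0 head=0: beq.BR+st.MEM i0,i1 dual
#1 head=2: and.ALU+sub.ALU i2,i3 dual
#2 head=4: sub.ALU i4 WAW r3
#3 head=5: ld.MEM+xor.ALU i5,i6 dual
#4 head=7: xor.ALU i7 RAW r6
#5 head=8: st.MEM i8 no-port MEM/MEM
#6 head=9: st.MEM+add.ALU i9,i10 dual
#7 head=11: ld.MEM i11 no-port MEM/MEM
#8 head=12: st.MEM i12 tail

ISSUED = 9,10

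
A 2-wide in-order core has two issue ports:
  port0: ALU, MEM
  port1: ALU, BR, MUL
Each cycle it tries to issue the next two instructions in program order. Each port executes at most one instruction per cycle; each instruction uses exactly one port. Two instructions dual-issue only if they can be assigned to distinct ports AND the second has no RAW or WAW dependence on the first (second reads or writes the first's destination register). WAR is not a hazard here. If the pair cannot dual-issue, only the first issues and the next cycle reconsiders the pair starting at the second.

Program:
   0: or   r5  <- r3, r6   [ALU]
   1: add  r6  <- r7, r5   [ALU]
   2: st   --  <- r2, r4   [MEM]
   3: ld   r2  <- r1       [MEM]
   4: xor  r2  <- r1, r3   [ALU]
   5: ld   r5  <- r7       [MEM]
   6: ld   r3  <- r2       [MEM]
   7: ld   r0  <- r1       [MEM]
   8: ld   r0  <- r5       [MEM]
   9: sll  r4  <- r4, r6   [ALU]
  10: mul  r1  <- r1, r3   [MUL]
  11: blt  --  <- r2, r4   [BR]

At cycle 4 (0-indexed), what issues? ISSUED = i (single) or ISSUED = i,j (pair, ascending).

ISSUED = 6

[0] i0  or.ALU  -- RAW r5
[1] i1&i2  add.ALU;st.MEM  -- pair
[2] i3  ld.MEM  -- WAW r2
[3] i4&i5  xor.ALU;ld.MEM  -- pair
[4] i6  ld.MEM  -- no-port MEM/MEM
[5] i7  ld.MEM  -- no-port MEM/MEM
[6] i8&i9  ld.MEM;sll.ALU  -- pair
[7] i10  mul.MUL  -- no-port MUL/BR
[8] i11  blt.BR  -- tail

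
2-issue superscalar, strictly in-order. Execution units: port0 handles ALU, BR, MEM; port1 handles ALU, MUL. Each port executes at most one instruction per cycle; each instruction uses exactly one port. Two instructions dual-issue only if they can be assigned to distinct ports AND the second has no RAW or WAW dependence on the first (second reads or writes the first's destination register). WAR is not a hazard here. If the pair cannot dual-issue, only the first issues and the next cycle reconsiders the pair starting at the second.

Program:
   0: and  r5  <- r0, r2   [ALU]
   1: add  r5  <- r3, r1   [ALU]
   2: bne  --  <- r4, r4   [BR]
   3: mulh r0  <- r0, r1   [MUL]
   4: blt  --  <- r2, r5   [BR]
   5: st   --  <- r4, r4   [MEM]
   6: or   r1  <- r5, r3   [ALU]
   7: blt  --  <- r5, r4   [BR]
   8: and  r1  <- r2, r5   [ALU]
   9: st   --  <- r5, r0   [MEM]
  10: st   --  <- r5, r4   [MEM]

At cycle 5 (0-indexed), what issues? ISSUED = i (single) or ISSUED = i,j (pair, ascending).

ISSUED = 9

  cy0 -> i0 (and) WAW r5
  cy1 -> i1&i2 (add+bne) 2-wide
  cy2 -> i3&i4 (mulh+blt) 2-wide
  cy3 -> i5&i6 (st+or) 2-wide
  cy4 -> i7&i8 (blt+and) 2-wide
  cy5 -> i9 (st) no-port MEM/MEM
  cy6 -> i10 (st) tail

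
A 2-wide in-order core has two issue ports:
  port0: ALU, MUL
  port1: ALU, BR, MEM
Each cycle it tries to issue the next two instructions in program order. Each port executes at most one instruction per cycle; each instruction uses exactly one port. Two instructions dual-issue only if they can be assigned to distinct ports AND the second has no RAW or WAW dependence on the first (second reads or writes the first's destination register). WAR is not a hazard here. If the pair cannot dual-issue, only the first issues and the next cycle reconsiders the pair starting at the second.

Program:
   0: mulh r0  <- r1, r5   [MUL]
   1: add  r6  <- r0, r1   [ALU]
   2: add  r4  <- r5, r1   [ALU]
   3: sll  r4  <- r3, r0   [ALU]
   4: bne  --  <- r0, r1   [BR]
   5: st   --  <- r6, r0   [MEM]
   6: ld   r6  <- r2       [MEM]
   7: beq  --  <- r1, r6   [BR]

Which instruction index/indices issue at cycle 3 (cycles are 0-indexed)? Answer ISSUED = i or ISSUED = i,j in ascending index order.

  cy0 -> i0 (mulh) RAW r0
  cy1 -> i1/i2 (add add) pair
  cy2 -> i3/i4 (sll bne) pair
  cy3 -> i5 (st) no-port MEM/MEM
  cy4 -> i6 (ld) no-port MEM/BR
  cy5 -> i7 (beq) tail

ISSUED = 5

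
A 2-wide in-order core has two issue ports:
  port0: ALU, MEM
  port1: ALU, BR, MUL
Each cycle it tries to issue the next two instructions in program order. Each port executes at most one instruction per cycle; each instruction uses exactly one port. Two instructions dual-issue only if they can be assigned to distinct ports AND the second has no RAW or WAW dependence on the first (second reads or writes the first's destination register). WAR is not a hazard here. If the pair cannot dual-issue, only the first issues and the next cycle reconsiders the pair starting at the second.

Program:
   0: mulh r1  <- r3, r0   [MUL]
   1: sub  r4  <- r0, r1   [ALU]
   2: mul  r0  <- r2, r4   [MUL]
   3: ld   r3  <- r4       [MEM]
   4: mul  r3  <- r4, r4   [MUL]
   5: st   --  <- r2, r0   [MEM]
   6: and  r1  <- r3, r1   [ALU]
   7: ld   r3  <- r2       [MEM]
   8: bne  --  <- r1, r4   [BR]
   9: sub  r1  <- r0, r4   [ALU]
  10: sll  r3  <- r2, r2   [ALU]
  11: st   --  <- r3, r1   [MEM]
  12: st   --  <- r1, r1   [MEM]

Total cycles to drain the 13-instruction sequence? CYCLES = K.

t=0 i0:mulh.MUL ; RAW r1
t=1 i1:sub.ALU ; RAW r4
t=2 i2+i3:mul.MUL;ld.MEM ; dual
t=3 i4+i5:mul.MUL;st.MEM ; dual
t=4 i6+i7:and.ALU;ld.MEM ; dual
t=5 i8+i9:bne.BR;sub.ALU ; dual
t=6 i10:sll.ALU ; RAW r3
t=7 i11:st.MEM ; no-port MEM/MEM
t=8 i12:st.MEM ; tail

CYCLES = 9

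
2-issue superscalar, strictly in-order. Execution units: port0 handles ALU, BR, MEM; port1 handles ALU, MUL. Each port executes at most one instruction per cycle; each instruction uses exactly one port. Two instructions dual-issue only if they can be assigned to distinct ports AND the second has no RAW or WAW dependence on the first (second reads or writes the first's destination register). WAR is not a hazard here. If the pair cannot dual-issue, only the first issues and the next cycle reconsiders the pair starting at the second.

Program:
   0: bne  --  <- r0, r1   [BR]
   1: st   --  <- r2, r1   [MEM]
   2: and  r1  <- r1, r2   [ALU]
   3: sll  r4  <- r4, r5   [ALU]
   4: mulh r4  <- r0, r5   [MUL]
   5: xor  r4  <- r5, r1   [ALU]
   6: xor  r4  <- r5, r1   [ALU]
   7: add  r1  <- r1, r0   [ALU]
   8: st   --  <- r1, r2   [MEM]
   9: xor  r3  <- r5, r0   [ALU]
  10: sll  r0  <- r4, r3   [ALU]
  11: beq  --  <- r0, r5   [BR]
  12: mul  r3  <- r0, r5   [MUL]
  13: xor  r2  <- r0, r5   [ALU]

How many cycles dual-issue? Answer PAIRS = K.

PAIRS = 4

c0: i0 bne  no-port BR/MEM
c1: i1/i2 st;and  pair
c2: i3 sll  WAW r4
c3: i4 mulh  WAW r4
c4: i5 xor  WAW r4
c5: i6/i7 xor;add  pair
c6: i8/i9 st;xor  pair
c7: i10 sll  RAW r0
c8: i11/i12 beq;mul  pair
c9: i13 xor  tail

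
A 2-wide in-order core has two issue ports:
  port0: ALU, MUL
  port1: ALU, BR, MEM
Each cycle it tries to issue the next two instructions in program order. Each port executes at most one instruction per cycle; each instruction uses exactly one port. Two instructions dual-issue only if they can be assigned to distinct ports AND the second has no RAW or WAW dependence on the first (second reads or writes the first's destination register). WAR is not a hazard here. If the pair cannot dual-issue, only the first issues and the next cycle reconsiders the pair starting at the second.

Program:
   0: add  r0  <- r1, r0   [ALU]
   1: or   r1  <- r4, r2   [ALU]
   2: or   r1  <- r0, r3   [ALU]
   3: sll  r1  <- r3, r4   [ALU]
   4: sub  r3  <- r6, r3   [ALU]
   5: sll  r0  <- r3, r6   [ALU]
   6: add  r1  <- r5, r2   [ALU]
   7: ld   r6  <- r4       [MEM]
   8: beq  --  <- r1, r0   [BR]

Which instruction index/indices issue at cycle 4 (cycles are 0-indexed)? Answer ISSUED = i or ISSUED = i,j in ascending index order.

ISSUED = 7

c0: i0+i1 add.ALU or.ALU  pair
c1: i2 or.ALU  WAW r1
c2: i3+i4 sll.ALU sub.ALU  pair
c3: i5+i6 sll.ALU add.ALU  pair
c4: i7 ld.MEM  no-port MEM/BR
c5: i8 beq.BR  tail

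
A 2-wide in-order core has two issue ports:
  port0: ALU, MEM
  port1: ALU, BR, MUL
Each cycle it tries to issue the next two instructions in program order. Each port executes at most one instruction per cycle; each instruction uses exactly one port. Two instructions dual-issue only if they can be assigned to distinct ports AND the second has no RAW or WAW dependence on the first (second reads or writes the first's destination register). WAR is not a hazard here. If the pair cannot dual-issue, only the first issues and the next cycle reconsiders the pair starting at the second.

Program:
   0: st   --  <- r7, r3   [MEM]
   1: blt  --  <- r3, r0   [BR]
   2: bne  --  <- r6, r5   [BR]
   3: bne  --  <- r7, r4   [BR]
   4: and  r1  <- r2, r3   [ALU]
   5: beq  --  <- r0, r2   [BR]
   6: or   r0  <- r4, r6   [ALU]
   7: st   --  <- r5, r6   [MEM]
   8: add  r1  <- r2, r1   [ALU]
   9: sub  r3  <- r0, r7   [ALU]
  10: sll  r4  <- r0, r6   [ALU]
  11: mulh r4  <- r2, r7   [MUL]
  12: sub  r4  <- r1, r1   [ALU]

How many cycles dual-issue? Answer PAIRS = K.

#0 head=0: st.MEM/blt.BR i0+i1 pair
#1 head=2: bne.BR i2 no-port BR/BR
#2 head=3: bne.BR/and.ALU i3+i4 pair
#3 head=5: beq.BR/or.ALU i5+i6 pair
#4 head=7: st.MEM/add.ALU i7+i8 pair
#5 head=9: sub.ALU/sll.ALU i9+i10 pair
#6 head=11: mulh.MUL i11 WAW r4
#7 head=12: sub.ALU i12 tail

PAIRS = 5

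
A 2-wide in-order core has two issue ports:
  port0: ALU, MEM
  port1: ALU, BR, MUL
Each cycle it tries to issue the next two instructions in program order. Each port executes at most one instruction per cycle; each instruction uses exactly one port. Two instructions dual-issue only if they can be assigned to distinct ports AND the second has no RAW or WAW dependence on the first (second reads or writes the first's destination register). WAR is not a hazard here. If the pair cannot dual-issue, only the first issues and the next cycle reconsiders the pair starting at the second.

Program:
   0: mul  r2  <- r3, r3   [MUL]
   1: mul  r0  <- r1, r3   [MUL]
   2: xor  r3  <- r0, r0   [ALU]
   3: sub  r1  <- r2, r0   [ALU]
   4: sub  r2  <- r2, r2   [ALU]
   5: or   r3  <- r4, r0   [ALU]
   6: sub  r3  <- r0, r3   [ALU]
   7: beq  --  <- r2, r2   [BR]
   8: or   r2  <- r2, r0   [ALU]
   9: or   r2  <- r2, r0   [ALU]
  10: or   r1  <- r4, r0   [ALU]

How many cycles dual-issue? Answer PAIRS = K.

0. mul @i0  | no-port MUL/MUL
1. mul @i1  | RAW r0
2. xor;sub @i2/i3  | dual
3. sub;or @i4/i5  | dual
4. sub;beq @i6/i7  | dual
5. or @i8  | RAW+WAW r2
6. or;or @i9/i10  | dual

PAIRS = 4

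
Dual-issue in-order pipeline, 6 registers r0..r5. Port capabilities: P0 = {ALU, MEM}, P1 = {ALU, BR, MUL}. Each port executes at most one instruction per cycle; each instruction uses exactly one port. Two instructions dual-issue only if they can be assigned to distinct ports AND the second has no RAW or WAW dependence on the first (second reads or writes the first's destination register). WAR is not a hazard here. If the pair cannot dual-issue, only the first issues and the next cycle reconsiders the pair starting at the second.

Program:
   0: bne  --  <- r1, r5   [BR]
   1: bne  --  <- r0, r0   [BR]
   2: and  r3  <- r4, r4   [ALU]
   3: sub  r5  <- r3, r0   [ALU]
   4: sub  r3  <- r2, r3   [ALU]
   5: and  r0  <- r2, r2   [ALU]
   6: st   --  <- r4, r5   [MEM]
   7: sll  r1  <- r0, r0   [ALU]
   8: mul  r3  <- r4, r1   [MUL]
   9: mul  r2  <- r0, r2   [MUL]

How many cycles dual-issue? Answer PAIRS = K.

PAIRS = 3

c0: i0 bne  no-port BR/BR
c1: i1,i2 bne and  pair
c2: i3,i4 sub sub  pair
c3: i5,i6 and st  pair
c4: i7 sll  RAW r1
c5: i8 mul  no-port MUL/MUL
c6: i9 mul  tail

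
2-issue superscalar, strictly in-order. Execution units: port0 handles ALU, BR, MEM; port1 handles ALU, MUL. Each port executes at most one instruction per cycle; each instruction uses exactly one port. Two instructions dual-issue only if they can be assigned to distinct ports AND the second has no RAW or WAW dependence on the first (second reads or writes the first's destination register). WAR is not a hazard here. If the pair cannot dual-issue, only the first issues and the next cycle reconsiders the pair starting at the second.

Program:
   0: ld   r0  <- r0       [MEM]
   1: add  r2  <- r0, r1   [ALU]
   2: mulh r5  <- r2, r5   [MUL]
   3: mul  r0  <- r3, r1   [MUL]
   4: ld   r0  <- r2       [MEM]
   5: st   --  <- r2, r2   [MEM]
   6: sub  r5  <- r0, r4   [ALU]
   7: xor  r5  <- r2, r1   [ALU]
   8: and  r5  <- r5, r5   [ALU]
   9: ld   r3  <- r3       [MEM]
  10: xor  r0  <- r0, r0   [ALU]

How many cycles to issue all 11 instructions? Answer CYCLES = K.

CYCLES = 9

#0 head=0: ld i0 RAW r0
#1 head=1: add i1 RAW r2
#2 head=2: mulh i2 no-port MUL/MUL
#3 head=3: mul i3 WAW r0
#4 head=4: ld i4 no-port MEM/MEM
#5 head=5: st/sub i5&i6 dual
#6 head=7: xor i7 RAW+WAW r5
#7 head=8: and/ld i8&i9 dual
#8 head=10: xor i10 tail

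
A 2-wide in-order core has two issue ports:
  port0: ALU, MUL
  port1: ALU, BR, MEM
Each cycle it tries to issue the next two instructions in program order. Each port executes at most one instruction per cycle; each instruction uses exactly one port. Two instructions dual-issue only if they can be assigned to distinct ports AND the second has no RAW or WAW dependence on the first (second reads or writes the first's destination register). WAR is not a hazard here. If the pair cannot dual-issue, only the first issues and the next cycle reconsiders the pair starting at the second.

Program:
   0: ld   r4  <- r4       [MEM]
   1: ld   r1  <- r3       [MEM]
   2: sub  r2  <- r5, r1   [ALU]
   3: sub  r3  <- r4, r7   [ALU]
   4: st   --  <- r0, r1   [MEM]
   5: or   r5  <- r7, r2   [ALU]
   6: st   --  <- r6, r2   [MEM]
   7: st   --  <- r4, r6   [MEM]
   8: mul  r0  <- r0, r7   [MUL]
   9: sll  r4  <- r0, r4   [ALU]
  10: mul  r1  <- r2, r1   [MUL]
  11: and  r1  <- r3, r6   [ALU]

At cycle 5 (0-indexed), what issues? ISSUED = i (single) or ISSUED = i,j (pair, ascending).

c0: i0 ld.MEM  no-port MEM/MEM
c1: i1 ld.MEM  RAW r1
c2: i2,i3 sub.ALU/sub.ALU  pair
c3: i4,i5 st.MEM/or.ALU  pair
c4: i6 st.MEM  no-port MEM/MEM
c5: i7,i8 st.MEM/mul.MUL  pair
c6: i9,i10 sll.ALU/mul.MUL  pair
c7: i11 and.ALU  tail

ISSUED = 7,8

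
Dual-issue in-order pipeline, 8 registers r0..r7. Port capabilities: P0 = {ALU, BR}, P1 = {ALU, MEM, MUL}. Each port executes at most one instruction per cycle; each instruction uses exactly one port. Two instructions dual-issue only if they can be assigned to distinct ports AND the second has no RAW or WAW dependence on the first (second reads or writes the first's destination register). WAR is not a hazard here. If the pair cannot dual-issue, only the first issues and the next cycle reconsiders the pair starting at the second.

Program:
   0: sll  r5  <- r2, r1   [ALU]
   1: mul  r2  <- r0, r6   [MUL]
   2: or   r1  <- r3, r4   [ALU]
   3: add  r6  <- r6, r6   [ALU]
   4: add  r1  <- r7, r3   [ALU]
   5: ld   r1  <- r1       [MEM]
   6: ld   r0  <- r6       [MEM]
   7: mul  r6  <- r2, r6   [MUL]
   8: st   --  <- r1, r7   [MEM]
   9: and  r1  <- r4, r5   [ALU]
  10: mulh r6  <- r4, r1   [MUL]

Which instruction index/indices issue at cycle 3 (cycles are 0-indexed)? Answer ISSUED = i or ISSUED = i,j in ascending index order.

ISSUED = 5

0. sll;mul @i0,i1  | 2-wide
1. or;add @i2,i3  | 2-wide
2. add @i4  | RAW+WAW r1
3. ld @i5  | no-port MEM/MEM
4. ld @i6  | no-port MEM/MUL
5. mul @i7  | no-port MUL/MEM
6. st;and @i8,i9  | 2-wide
7. mulh @i10  | tail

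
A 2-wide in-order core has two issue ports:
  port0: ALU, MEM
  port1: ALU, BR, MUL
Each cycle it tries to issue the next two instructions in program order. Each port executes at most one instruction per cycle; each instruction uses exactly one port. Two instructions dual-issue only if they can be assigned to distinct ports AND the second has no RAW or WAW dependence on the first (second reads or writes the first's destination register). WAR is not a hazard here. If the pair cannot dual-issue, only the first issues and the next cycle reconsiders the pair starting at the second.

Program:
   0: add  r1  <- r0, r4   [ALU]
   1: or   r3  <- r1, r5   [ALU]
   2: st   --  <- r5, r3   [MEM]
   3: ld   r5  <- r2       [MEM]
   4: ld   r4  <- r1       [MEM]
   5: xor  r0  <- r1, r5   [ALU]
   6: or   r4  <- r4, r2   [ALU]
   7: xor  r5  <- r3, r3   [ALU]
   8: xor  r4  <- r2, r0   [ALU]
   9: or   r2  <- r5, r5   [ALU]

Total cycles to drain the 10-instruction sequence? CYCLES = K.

#0 head=0: add i0 RAW r1
#1 head=1: or i1 RAW r3
#2 head=2: st i2 no-port MEM/MEM
#3 head=3: ld i3 no-port MEM/MEM
#4 head=4: ld;xor i4,i5 2-wide
#5 head=6: or;xor i6,i7 2-wide
#6 head=8: xor;or i8,i9 2-wide

CYCLES = 7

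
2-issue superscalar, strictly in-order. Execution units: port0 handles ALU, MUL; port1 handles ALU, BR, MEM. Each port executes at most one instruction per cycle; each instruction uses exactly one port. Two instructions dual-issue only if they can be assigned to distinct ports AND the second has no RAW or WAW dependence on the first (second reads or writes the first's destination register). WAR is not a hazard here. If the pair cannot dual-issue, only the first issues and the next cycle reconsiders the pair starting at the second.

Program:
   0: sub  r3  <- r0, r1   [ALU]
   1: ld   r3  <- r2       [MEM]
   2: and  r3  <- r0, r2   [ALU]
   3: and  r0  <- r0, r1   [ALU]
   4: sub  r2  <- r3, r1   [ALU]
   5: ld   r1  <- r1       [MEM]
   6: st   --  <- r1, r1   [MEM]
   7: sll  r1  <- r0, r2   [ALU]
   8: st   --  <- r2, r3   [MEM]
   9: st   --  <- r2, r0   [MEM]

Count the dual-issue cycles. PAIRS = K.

PAIRS = 3

0. sub.ALU @i0  | WAW r3
1. ld.MEM @i1  | WAW r3
2. and.ALU/and.ALU @i2/i3  | dual
3. sub.ALU/ld.MEM @i4/i5  | dual
4. st.MEM/sll.ALU @i6/i7  | dual
5. st.MEM @i8  | no-port MEM/MEM
6. st.MEM @i9  | tail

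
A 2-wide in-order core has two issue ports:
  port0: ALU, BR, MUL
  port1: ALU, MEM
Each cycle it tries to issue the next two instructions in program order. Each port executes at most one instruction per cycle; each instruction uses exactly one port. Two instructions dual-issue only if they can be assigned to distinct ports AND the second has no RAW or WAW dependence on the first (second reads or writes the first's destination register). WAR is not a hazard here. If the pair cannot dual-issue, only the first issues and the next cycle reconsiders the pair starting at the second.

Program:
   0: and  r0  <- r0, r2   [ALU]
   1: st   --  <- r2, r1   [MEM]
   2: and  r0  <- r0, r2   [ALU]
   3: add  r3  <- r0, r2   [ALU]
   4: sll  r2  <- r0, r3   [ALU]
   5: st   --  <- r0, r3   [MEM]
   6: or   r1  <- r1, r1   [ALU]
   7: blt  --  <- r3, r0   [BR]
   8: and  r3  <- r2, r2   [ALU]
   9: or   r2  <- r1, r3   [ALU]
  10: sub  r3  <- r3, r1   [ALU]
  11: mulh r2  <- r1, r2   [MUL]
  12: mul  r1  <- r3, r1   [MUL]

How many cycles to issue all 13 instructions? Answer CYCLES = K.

0. and+st @i0+i1  | 2-wide
1. and @i2  | RAW r0
2. add @i3  | RAW r3
3. sll+st @i4+i5  | 2-wide
4. or+blt @i6+i7  | 2-wide
5. and @i8  | RAW r3
6. or+sub @i9+i10  | 2-wide
7. mulh @i11  | no-port MUL/MUL
8. mul @i12  | tail

CYCLES = 9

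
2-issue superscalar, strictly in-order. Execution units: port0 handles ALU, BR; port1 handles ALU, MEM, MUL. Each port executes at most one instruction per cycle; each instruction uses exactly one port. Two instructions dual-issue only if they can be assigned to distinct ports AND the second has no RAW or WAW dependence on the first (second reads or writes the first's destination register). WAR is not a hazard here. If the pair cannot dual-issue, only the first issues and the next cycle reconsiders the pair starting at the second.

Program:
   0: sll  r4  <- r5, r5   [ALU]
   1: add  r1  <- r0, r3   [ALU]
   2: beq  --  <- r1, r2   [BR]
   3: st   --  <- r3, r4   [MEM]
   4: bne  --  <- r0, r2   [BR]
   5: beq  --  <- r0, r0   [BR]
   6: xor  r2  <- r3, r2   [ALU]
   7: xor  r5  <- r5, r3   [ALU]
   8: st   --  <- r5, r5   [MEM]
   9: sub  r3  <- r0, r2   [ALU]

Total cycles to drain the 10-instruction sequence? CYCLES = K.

c0: i0+i1 sll.ALU;add.ALU  2-wide
c1: i2+i3 beq.BR;st.MEM  2-wide
c2: i4 bne.BR  no-port BR/BR
c3: i5+i6 beq.BR;xor.ALU  2-wide
c4: i7 xor.ALU  RAW r5
c5: i8+i9 st.MEM;sub.ALU  2-wide

CYCLES = 6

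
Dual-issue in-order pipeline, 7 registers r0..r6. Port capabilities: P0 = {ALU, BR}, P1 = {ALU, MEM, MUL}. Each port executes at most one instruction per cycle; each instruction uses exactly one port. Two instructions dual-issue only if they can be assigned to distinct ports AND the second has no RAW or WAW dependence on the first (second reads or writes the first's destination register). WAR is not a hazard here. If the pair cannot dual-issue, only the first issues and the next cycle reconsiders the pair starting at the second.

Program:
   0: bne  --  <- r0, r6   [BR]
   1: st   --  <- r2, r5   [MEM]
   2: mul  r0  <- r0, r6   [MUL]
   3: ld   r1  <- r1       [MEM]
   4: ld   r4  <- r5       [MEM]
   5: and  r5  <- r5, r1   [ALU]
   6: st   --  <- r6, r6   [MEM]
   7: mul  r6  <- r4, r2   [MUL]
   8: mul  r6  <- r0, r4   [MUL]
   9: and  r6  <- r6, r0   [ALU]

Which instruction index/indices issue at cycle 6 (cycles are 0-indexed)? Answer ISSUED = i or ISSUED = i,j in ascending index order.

0. bne.BR/st.MEM @i0+i1  | pair
1. mul.MUL @i2  | no-port MUL/MEM
2. ld.MEM @i3  | no-port MEM/MEM
3. ld.MEM/and.ALU @i4+i5  | pair
4. st.MEM @i6  | no-port MEM/MUL
5. mul.MUL @i7  | no-port MUL/MUL
6. mul.MUL @i8  | RAW+WAW r6
7. and.ALU @i9  | tail

ISSUED = 8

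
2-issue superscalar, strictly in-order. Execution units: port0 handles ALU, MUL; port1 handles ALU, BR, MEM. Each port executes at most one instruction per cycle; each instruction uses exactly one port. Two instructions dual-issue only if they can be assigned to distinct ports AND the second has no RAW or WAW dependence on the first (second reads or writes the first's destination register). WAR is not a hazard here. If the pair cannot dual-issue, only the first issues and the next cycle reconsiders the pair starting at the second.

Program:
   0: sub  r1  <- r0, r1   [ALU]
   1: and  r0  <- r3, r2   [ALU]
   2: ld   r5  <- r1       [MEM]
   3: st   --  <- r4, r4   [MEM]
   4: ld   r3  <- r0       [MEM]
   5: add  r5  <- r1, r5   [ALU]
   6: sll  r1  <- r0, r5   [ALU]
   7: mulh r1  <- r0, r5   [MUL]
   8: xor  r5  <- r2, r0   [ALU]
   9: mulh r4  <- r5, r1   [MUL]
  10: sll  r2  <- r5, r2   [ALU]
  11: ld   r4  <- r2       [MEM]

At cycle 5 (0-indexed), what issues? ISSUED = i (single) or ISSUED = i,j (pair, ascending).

#0 head=0: sub+and i0+i1 dual
#1 head=2: ld i2 no-port MEM/MEM
#2 head=3: st i3 no-port MEM/MEM
#3 head=4: ld+add i4+i5 dual
#4 head=6: sll i6 WAW r1
#5 head=7: mulh+xor i7+i8 dual
#6 head=9: mulh+sll i9+i10 dual
#7 head=11: ld i11 tail

ISSUED = 7,8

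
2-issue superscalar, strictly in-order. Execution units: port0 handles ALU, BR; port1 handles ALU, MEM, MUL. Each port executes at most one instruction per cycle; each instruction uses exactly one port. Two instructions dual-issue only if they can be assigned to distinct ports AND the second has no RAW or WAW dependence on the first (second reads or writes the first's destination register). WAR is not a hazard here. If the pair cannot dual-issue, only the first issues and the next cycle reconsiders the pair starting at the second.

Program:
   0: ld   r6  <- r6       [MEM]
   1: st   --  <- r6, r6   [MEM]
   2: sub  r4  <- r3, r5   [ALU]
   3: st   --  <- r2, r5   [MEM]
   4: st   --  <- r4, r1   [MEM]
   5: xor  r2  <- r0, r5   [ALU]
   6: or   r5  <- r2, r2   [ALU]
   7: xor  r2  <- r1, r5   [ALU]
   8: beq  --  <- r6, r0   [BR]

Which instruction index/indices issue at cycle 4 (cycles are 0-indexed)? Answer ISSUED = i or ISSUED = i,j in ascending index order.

ISSUED = 6

  cy0 -> i0 (ld.MEM) no-port MEM/MEM
  cy1 -> i1&i2 (st.MEM+sub.ALU) pair
  cy2 -> i3 (st.MEM) no-port MEM/MEM
  cy3 -> i4&i5 (st.MEM+xor.ALU) pair
  cy4 -> i6 (or.ALU) RAW r5
  cy5 -> i7&i8 (xor.ALU+beq.BR) pair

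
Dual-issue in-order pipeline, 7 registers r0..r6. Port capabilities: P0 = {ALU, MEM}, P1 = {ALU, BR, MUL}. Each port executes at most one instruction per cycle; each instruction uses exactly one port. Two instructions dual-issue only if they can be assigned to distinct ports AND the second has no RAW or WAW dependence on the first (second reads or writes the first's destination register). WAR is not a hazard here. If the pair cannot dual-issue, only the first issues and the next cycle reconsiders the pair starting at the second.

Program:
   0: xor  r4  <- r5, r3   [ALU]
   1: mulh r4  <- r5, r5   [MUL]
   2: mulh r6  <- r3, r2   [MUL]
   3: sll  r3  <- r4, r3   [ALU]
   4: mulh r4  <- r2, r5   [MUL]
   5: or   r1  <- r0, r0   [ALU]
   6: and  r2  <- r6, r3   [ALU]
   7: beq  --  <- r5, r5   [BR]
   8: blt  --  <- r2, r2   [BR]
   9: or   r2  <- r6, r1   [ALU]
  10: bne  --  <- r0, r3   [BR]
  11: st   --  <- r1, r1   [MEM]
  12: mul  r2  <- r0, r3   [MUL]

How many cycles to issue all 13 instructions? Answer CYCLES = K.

  cy0 -> i0 (xor.ALU) WAW r4
  cy1 -> i1 (mulh.MUL) no-port MUL/MUL
  cy2 -> i2,i3 (mulh.MUL;sll.ALU) pair
  cy3 -> i4,i5 (mulh.MUL;or.ALU) pair
  cy4 -> i6,i7 (and.ALU;beq.BR) pair
  cy5 -> i8,i9 (blt.BR;or.ALU) pair
  cy6 -> i10,i11 (bne.BR;st.MEM) pair
  cy7 -> i12 (mul.MUL) tail

CYCLES = 8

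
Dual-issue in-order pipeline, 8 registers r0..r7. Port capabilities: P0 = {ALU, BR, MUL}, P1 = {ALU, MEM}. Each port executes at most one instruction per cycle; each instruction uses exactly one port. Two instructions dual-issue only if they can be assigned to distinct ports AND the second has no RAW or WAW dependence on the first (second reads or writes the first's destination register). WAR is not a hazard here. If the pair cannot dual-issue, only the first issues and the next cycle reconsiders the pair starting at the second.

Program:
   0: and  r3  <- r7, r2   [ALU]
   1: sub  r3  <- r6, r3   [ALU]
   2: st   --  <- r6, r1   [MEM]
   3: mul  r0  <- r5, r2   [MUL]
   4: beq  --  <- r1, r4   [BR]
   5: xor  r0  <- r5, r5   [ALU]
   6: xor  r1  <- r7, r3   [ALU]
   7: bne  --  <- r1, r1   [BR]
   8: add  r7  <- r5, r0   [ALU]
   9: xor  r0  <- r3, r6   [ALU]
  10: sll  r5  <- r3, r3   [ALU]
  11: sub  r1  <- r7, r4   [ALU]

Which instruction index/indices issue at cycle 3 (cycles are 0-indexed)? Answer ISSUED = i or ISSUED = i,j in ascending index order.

[0] i0  and  -- RAW+WAW r3
[1] i1+i2  sub/st  -- pair
[2] i3  mul  -- no-port MUL/BR
[3] i4+i5  beq/xor  -- pair
[4] i6  xor  -- RAW r1
[5] i7+i8  bne/add  -- pair
[6] i9+i10  xor/sll  -- pair
[7] i11  sub  -- tail

ISSUED = 4,5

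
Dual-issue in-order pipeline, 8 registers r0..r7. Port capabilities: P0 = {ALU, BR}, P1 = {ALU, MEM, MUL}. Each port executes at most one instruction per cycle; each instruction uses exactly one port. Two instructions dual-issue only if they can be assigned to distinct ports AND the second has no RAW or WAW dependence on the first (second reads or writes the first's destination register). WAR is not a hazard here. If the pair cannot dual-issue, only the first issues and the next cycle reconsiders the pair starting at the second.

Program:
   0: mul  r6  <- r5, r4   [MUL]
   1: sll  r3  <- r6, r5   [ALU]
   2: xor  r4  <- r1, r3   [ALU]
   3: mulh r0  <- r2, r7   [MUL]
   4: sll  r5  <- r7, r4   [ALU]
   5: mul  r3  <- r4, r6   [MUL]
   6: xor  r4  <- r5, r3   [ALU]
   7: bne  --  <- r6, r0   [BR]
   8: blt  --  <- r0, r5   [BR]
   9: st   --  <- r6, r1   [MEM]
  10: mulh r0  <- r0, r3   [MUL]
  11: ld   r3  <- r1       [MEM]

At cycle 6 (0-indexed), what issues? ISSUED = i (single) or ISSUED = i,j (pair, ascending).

ISSUED = 10

  cy0 -> i0 (mul) RAW r6
  cy1 -> i1 (sll) RAW r3
  cy2 -> i2+i3 (xor mulh) dual
  cy3 -> i4+i5 (sll mul) dual
  cy4 -> i6+i7 (xor bne) dual
  cy5 -> i8+i9 (blt st) dual
  cy6 -> i10 (mulh) no-port MUL/MEM
  cy7 -> i11 (ld) tail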